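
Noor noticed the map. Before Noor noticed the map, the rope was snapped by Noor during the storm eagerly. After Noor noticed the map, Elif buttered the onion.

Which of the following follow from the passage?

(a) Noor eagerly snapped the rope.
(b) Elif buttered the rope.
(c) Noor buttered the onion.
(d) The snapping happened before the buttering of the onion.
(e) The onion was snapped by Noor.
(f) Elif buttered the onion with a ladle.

(a), (d)

(a) Entailed — this follows by dropping conjuncts from the snapping event's description.
(b) Not entailed — Elif buttered the onion, not the rope; the rope belongs to the snapping event.
(c) Not entailed — the passage has Elif buttering the onion, not Noor.
(d) Entailed — the narrative places the snapping before the buttering.
(e) Not entailed — Noor snapped the rope, not the onion; the onion belongs to the buttering event.
(f) Not entailed — 'with a ladle' adds information not in the original event.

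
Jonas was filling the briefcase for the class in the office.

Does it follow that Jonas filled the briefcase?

no

'was filling' is progressive; for an accomplishment like 'fill the briefcase', it doesn't entail completion.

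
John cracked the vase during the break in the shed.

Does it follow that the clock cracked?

Nothing is said about any clock; only the vase is affected.

no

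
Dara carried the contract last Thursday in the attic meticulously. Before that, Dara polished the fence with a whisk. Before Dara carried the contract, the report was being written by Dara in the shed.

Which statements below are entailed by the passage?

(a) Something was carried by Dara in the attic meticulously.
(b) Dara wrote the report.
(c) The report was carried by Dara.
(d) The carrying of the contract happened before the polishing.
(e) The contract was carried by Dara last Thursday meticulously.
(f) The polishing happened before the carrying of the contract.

(a), (e), (f)

(a) Entailed — this follows by dropping conjuncts from the carrying event's description.
(b) Not entailed — 'was writing' is progressive on an accomplishment; it does not entail the completed 'wrote'.
(c) Not entailed — Dara carried the contract, not the report; the report belongs to the writing event.
(d) Not entailed — the narrative places the polishing before the carrying, not after.
(e) Entailed — the original entails any weakening of itself; this just drops 'in the attic'.
(f) Entailed — the narrative places the polishing before the carrying.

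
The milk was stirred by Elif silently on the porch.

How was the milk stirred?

'silently' marks the manner of the stirring event.

silently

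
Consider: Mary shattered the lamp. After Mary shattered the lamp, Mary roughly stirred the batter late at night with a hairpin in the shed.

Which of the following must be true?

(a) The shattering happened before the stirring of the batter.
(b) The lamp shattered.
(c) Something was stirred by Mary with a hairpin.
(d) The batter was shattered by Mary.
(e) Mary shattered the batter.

(a) Entailed — the narrative places the shattering before the stirring.
(b) Entailed — 'Mary shattered the lamp' is causative; it entails the inchoative 'the lamp shattered'.
(c) Entailed — the original entails any weakening of itself; this just drops 'in the shed', 'roughly', 'late at night' and generalizes the patient.
(d) Not entailed — Mary shattered the lamp, not the batter; the batter belongs to the stirring event.
(e) Not entailed — Mary shattered the lamp, not the batter; the batter belongs to the stirring event.

(a), (b), (c)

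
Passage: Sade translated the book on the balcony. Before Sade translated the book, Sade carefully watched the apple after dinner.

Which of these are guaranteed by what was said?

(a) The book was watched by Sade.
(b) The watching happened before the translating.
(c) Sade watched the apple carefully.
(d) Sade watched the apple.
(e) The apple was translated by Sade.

(b), (c), (d)

(a) Not entailed — Sade watched the apple, not the book; the book belongs to the translating event.
(b) Entailed — the narrative places the watching before the translating.
(c) Entailed — this follows by dropping conjuncts from the watching event's description.
(d) Entailed — dropping 'carefully', 'after dinner' leaves a sub-description the original still satisfies.
(e) Not entailed — Sade translated the book, not the apple; the apple belongs to the watching event.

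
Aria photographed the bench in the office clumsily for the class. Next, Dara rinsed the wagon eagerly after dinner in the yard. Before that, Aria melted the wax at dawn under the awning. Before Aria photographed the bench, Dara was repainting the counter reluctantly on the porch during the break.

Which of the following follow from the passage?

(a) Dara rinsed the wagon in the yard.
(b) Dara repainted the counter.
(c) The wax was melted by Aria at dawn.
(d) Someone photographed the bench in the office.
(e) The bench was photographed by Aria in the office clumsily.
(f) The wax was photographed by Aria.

(a), (c), (d), (e)

(a) Entailed — this follows by dropping conjuncts from the rinsing event's description.
(b) Not entailed — 'was repainting' is progressive on an accomplishment; it does not entail the completed 'repainted'.
(c) Entailed — dropping 'under the awning' leaves a sub-description the original still satisfies.
(d) Entailed — every conjunct here is already in the original photographing event.
(e) Entailed — every conjunct here is already in the original photographing event.
(f) Not entailed — Aria photographed the bench, not the wax; the wax belongs to the melting event.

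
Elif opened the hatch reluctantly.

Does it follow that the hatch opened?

'Elif opened the hatch' is the causative; it entails the inchoative 'the hatch opened'.

yes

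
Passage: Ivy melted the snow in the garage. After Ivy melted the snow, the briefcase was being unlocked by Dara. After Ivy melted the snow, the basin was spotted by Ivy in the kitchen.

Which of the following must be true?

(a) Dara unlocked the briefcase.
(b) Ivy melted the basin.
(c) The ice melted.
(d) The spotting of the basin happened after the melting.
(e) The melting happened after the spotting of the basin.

(a) Not entailed — 'was unlocking' is progressive on an accomplishment; it does not entail the completed 'unlocked'.
(b) Not entailed — Ivy melted the snow, not the basin; the basin belongs to the spotting event.
(c) Not entailed — the snow is what melted, not the ice.
(d) Entailed — the narrative places the melting before the spotting.
(e) Not entailed — the narrative places the melting before the spotting, not after.

(d)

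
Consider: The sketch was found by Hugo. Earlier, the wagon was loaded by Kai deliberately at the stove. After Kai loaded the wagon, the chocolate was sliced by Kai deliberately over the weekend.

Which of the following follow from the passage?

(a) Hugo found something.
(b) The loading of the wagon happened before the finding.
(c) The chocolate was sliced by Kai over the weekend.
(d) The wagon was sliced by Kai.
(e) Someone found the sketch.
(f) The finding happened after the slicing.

(a), (b), (c), (e)

(a) Entailed — every conjunct here is already in the original finding event.
(b) Entailed — the narrative places the loading before the finding.
(c) Entailed — every conjunct here is already in the original slicing event.
(d) Not entailed — Kai sliced the chocolate, not the wagon; the wagon belongs to the loading event.
(e) Entailed — every conjunct here is already in the original finding event.
(f) Not entailed — the narrative doesn't order the slicing relative to the finding.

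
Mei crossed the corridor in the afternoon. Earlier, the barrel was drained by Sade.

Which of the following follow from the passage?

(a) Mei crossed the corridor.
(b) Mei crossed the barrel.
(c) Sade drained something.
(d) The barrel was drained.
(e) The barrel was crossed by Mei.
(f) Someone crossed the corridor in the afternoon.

(a) Entailed — every conjunct here is already in the original crossing event.
(b) Not entailed — Mei crossed the corridor, not the barrel; the barrel belongs to the draining event.
(c) Entailed — this follows by dropping conjuncts from the draining event's description.
(d) Entailed — this follows by dropping conjuncts from the draining event's description.
(e) Not entailed — Mei crossed the corridor, not the barrel; the barrel belongs to the draining event.
(f) Entailed — every conjunct here is already in the original crossing event.

(a), (c), (d), (f)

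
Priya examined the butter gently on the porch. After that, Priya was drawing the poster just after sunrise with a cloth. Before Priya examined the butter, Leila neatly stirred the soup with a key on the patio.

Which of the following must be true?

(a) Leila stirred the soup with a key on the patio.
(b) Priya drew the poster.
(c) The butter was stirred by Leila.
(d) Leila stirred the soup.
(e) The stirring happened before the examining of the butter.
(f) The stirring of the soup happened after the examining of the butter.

(a), (d), (e)

(a) Entailed — dropping 'neatly' leaves a sub-description the original still satisfies.
(b) Not entailed — 'was drawing' is progressive on an accomplishment; it does not entail the completed 'drew'.
(c) Not entailed — Leila stirred the soup, not the butter; the butter belongs to the examining event.
(d) Entailed — every conjunct here is already in the original stirring event.
(e) Entailed — the narrative places the stirring before the examining.
(f) Not entailed — the narrative places the stirring before the examining, not after.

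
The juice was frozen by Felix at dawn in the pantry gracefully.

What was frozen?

'the juice' marks the patient of the freezing event.

the juice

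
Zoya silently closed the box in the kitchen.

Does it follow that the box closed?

'Zoya closed the box' is the causative; it entails the inchoative 'the box closed'.

yes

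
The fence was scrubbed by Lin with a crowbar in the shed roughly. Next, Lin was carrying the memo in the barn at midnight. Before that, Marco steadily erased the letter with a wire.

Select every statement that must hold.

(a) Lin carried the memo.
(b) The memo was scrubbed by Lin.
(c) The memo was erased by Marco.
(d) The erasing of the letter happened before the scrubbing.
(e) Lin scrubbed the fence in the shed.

(a) Entailed — 'carry' is an activity; 'was carrying' entails that some carrying happened, so 'carried' holds.
(b) Not entailed — Lin scrubbed the fence, not the memo; the memo belongs to the carrying event.
(c) Not entailed — Marco erased the letter, not the memo; the memo belongs to the carrying event.
(d) Not entailed — the narrative doesn't order the erasing relative to the scrubbing.
(e) Entailed — every conjunct here is already in the original scrubbing event.

(a), (e)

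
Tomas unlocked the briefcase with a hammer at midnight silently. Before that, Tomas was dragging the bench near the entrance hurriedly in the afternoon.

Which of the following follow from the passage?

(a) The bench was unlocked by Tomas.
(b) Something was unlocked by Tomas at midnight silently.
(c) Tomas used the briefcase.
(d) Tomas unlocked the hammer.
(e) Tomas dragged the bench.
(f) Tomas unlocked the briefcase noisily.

(b), (e)

(a) Not entailed — Tomas unlocked the briefcase, not the bench; the bench belongs to the dragging event.
(b) Entailed — this follows by dropping conjuncts from the unlocking event's description.
(c) Not entailed — the briefcase is the patient, not an instrument — Tomas used a hammer.
(d) Not entailed — the hammer is the instrument, not what was unlocked.
(e) Entailed — 'drag' is an activity; 'was dragging' entails that some dragging happened, so 'dragged' holds.
(f) Not entailed — 'noisily' adds a manner not in (and inconsistent with) the original.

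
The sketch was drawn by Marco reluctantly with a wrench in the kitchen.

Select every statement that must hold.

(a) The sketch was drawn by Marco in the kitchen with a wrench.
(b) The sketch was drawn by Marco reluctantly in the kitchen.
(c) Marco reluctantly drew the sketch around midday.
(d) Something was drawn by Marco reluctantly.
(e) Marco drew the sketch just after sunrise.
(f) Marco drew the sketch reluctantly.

(a), (b), (d), (f)

(a) Entailed — dropping 'reluctantly' leaves a sub-description the original still satisfies.
(b) Entailed — every conjunct here is already in the original drawing event.
(c) Not entailed — 'around midday' adds information not in the original event.
(d) Entailed — this follows by dropping conjuncts from the drawing event's description.
(e) Not entailed — 'just after sunrise' adds information not in the original event.
(f) Entailed — the original entails any weakening of itself; this just drops 'in the kitchen', 'with a wrench'.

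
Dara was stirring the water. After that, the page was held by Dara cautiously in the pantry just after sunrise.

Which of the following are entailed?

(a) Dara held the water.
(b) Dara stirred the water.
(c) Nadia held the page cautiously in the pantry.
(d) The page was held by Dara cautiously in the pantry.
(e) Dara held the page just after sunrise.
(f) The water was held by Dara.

(b), (d), (e)

(a) Not entailed — Dara held the page, not the water; the water belongs to the stirring event.
(b) Entailed — 'stir' is an activity; 'was stirring' entails that some stirring happened, so 'stirred' holds.
(c) Not entailed — the passage has Dara holding the page, not Nadia.
(d) Entailed — the original entails any weakening of itself; this just drops 'just after sunrise'.
(e) Entailed — this follows by dropping conjuncts from the holding event's description.
(f) Not entailed — Dara held the page, not the water; the water belongs to the stirring event.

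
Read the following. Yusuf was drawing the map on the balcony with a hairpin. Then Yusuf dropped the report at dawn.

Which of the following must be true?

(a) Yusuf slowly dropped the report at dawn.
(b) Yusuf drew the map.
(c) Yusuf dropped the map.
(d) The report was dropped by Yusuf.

(d)

(a) Not entailed — 'slowly' adds information not in the original event.
(b) Not entailed — 'was drawing' is progressive on an accomplishment; it does not entail the completed 'drew'.
(c) Not entailed — Yusuf dropped the report, not the map; the map belongs to the drawing event.
(d) Entailed — every conjunct here is already in the original dropping event.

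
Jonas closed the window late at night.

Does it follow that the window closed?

'Jonas closed the window' is the causative; it entails the inchoative 'the window closed'.

yes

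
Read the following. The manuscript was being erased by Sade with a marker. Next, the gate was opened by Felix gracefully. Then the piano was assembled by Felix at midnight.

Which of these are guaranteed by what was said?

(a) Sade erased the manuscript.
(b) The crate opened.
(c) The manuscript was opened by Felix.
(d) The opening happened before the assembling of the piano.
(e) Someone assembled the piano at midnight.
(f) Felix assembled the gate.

(d), (e)

(a) Not entailed — 'was erasing' is progressive on an accomplishment; it does not entail the completed 'erased'.
(b) Not entailed — the gate is what opened, not the crate.
(c) Not entailed — Felix opened the gate, not the manuscript; the manuscript belongs to the erasing event.
(d) Entailed — the narrative places the opening before the assembling.
(e) Entailed — this follows by dropping conjuncts from the assembling event's description.
(f) Not entailed — Felix assembled the piano, not the gate; the gate belongs to the opening event.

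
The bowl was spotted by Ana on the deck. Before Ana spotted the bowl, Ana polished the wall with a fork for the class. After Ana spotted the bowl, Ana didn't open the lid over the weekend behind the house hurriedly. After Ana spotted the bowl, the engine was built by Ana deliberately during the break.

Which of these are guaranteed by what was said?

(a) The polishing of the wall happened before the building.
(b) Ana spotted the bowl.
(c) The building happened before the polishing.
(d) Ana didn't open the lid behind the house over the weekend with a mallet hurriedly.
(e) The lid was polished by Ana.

(a), (b), (d)

(a) Entailed — the narrative places the polishing before the building.
(b) Entailed — this follows by dropping conjuncts from the spotting event's description.
(c) Not entailed — the narrative places the polishing before the building, not after.
(d) Entailed — under negation, adding a further restriction is entailed: if no such opening event occurred, none occurred with a mallet either.
(e) Not entailed — Ana polished the wall, not the lid; the lid belongs to the opening event.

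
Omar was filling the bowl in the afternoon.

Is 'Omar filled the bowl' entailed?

'was filling' is progressive; for an accomplishment like 'fill the bowl', it doesn't entail completion.

no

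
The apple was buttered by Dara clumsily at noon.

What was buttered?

the apple

'the apple' marks the patient of the buttering event.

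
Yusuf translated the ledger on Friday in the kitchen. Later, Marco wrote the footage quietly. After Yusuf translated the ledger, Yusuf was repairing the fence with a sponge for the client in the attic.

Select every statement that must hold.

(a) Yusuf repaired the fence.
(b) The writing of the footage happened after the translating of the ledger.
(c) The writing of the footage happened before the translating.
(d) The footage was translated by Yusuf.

(b)

(a) Not entailed — 'was repairing' is progressive on an accomplishment; it does not entail the completed 'repaired'.
(b) Entailed — the narrative places the translating before the writing.
(c) Not entailed — the narrative places the translating before the writing, not after.
(d) Not entailed — Yusuf translated the ledger, not the footage; the footage belongs to the writing event.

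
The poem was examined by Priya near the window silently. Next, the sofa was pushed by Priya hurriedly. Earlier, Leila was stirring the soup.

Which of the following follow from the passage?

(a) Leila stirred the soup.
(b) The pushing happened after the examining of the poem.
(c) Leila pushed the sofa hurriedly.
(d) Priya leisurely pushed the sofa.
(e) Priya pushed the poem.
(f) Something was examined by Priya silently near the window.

(a) Entailed — 'stir' is an activity; 'was stirring' entails that some stirring happened, so 'stirred' holds.
(b) Entailed — the narrative places the examining before the pushing.
(c) Not entailed — the passage has Priya pushing the sofa, not Leila.
(d) Not entailed — 'leisurely' adds a manner not in (and inconsistent with) the original.
(e) Not entailed — Priya pushed the sofa, not the poem; the poem belongs to the examining event.
(f) Entailed — every conjunct here is already in the original examining event.

(a), (b), (f)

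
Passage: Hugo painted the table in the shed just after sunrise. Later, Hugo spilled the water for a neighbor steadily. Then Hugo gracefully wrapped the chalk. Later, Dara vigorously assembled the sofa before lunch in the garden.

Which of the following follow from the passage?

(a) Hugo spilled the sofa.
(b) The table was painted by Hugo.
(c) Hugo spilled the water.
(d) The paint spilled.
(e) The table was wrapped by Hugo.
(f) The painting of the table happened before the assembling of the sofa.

(a) Not entailed — Hugo spilled the water, not the sofa; the sofa belongs to the assembling event.
(b) Entailed — this follows by dropping conjuncts from the painting event's description.
(c) Entailed — dropping 'for a neighbor', 'steadily' leaves a sub-description the original still satisfies.
(d) Not entailed — the water is what spilled, not the paint.
(e) Not entailed — Hugo wrapped the chalk, not the table; the table belongs to the painting event.
(f) Entailed — the narrative places the painting before the assembling.

(b), (c), (f)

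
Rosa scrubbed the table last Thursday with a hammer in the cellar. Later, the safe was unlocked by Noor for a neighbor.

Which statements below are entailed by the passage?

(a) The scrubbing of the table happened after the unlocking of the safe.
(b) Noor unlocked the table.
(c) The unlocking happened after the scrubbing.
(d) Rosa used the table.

(c)

(a) Not entailed — the narrative places the scrubbing before the unlocking, not after.
(b) Not entailed — Noor unlocked the safe, not the table; the table belongs to the scrubbing event.
(c) Entailed — the narrative places the scrubbing before the unlocking.
(d) Not entailed — the table is the patient, not an instrument — Rosa used a hammer.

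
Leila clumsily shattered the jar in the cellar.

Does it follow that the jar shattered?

yes

'Leila shattered the jar' is the causative; it entails the inchoative 'the jar shattered'.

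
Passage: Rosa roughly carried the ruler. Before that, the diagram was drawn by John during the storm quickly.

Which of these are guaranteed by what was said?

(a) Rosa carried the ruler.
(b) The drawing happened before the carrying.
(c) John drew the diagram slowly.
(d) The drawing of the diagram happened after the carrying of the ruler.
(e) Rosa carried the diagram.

(a) Entailed — dropping 'roughly' leaves a sub-description the original still satisfies.
(b) Entailed — the narrative places the drawing before the carrying.
(c) Not entailed — 'slowly' adds a manner not in (and inconsistent with) the original.
(d) Not entailed — the narrative places the drawing before the carrying, not after.
(e) Not entailed — Rosa carried the ruler, not the diagram; the diagram belongs to the drawing event.

(a), (b)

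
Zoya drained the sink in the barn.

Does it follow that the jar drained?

no

Nothing is said about any jar; only the sink is affected.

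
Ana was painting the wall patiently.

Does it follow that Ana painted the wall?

no

'was painting' is progressive; for an accomplishment like 'paint the wall', it doesn't entail completion.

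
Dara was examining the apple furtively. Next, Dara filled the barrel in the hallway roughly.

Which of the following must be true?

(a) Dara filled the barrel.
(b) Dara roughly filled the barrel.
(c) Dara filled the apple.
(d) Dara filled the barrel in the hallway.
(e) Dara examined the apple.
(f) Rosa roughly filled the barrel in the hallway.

(a), (b), (d), (e)

(a) Entailed — the original entails any weakening of itself; this just drops 'roughly', 'in the hallway'.
(b) Entailed — dropping 'in the hallway' leaves a sub-description the original still satisfies.
(c) Not entailed — Dara filled the barrel, not the apple; the apple belongs to the examining event.
(d) Entailed — every conjunct here is already in the original filling event.
(e) Entailed — 'examine' is an activity; 'was examining' entails that some examining happened, so 'examined' holds.
(f) Not entailed — the passage has Dara filling the barrel, not Rosa.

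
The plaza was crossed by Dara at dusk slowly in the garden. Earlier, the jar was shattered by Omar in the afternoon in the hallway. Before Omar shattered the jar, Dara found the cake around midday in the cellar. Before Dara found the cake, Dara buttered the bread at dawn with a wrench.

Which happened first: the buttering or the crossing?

the buttering

The connectives place the buttering before the crossing.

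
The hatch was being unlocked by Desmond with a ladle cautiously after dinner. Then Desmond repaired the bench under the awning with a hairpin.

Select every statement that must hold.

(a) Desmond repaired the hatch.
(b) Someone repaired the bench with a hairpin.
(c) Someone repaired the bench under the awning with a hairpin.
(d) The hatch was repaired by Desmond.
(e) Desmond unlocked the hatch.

(a) Not entailed — Desmond repaired the bench, not the hatch; the hatch belongs to the unlocking event.
(b) Entailed — this follows by dropping conjuncts from the repairing event's description.
(c) Entailed — the original entails any weakening of itself; this just generalizes the agent.
(d) Not entailed — Desmond repaired the bench, not the hatch; the hatch belongs to the unlocking event.
(e) Not entailed — 'was unlocking' is progressive on an accomplishment; it does not entail the completed 'unlocked'.

(b), (c)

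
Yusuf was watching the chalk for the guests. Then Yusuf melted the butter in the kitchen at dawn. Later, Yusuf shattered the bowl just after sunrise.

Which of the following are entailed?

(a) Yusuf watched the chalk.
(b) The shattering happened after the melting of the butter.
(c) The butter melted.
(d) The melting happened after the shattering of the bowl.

(a), (b), (c)

(a) Entailed — 'watch' is an activity; 'was watching' entails that some watching happened, so 'watched' holds.
(b) Entailed — the narrative places the melting before the shattering.
(c) Entailed — 'Yusuf melted the butter' is causative; it entails the inchoative 'the butter melted'.
(d) Not entailed — the narrative places the melting before the shattering, not after.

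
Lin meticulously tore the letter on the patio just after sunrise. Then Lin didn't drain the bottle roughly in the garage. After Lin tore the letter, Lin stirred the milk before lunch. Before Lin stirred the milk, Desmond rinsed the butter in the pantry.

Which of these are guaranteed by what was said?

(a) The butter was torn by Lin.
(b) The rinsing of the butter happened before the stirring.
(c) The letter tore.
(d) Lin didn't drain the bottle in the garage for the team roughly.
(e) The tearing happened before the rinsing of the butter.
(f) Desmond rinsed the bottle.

(b), (c), (d)

(a) Not entailed — Lin tore the letter, not the butter; the butter belongs to the rinsing event.
(b) Entailed — the narrative places the rinsing before the stirring.
(c) Entailed — 'Lin tore the letter' is causative; it entails the inchoative 'the letter tore'.
(d) Entailed — under negation, adding a further restriction is entailed: if no such draining event occurred, none occurred for the team either.
(e) Not entailed — the narrative doesn't order the tearing relative to the rinsing.
(f) Not entailed — Desmond rinsed the butter, not the bottle; the bottle belongs to the draining event.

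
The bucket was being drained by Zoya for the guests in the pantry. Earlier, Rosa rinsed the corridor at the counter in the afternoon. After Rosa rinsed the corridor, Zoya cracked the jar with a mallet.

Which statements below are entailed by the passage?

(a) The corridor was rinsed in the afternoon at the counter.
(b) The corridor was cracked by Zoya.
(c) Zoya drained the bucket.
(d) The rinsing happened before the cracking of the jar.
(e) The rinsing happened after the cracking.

(a) Entailed — generalizing the agent leaves a sub-description the original still satisfies.
(b) Not entailed — Zoya cracked the jar, not the corridor; the corridor belongs to the rinsing event.
(c) Not entailed — 'was draining' is progressive on an accomplishment; it does not entail the completed 'drained'.
(d) Entailed — the narrative places the rinsing before the cracking.
(e) Not entailed — the narrative places the rinsing before the cracking, not after.

(a), (d)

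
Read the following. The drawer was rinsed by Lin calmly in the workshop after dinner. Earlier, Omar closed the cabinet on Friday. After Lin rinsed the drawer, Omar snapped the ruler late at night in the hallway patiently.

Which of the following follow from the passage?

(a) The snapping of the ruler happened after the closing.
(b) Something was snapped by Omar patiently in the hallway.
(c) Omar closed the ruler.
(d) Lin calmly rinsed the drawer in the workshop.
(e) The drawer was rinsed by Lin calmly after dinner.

(a), (b), (d), (e)

(a) Entailed — the narrative places the closing before the snapping.
(b) Entailed — the original entails any weakening of itself; this just drops 'late at night' and generalizes the patient.
(c) Not entailed — Omar closed the cabinet, not the ruler; the ruler belongs to the snapping event.
(d) Entailed — this follows by dropping conjuncts from the rinsing event's description.
(e) Entailed — every conjunct here is already in the original rinsing event.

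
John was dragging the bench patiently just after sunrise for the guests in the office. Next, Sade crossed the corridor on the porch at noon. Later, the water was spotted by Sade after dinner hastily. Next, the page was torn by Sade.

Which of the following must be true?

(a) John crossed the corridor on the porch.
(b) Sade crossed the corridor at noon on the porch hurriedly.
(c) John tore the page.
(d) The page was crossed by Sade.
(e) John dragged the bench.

(a) Not entailed — the passage has Sade crossing the corridor, not John.
(b) Not entailed — 'hurriedly' adds information not in the original event.
(c) Not entailed — the passage has Sade tearing the page, not John.
(d) Not entailed — Sade crossed the corridor, not the page; the page belongs to the tearing event.
(e) Entailed — 'drag' is an activity; 'was dragging' entails that some dragging happened, so 'dragged' holds.

(e)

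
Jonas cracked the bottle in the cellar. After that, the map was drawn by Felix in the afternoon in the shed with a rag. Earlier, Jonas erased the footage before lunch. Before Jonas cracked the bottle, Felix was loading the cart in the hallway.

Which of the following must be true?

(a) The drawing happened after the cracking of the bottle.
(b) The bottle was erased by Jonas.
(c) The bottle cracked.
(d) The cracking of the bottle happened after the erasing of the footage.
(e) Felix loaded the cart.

(a) Entailed — the narrative places the cracking before the drawing.
(b) Not entailed — Jonas erased the footage, not the bottle; the bottle belongs to the cracking event.
(c) Entailed — 'Jonas cracked the bottle' is causative; it entails the inchoative 'the bottle cracked'.
(d) Not entailed — the narrative doesn't order the erasing relative to the cracking.
(e) Not entailed — 'was loading' is progressive on an accomplishment; it does not entail the completed 'loaded'.

(a), (c)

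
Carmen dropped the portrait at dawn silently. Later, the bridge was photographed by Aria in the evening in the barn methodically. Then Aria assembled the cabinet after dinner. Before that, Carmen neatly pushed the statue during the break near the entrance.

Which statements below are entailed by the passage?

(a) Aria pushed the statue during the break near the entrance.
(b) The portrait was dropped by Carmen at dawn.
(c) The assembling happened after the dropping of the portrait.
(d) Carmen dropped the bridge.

(b), (c)

(a) Not entailed — the passage has Carmen pushing the statue, not Aria.
(b) Entailed — the original entails any weakening of itself; this just drops 'silently'.
(c) Entailed — the narrative places the dropping before the assembling.
(d) Not entailed — Carmen dropped the portrait, not the bridge; the bridge belongs to the photographing event.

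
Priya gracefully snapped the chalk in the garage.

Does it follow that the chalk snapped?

yes

'Priya snapped the chalk' is the causative; it entails the inchoative 'the chalk snapped'.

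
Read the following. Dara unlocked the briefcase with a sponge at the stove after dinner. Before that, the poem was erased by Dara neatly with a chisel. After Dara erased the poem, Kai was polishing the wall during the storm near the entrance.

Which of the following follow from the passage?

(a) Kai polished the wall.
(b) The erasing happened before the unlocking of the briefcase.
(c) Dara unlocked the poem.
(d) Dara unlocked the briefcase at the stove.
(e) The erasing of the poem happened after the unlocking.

(a), (b), (d)

(a) Entailed — 'polish' is an activity; 'was polishing' entails that some polishing happened, so 'polished' holds.
(b) Entailed — the narrative places the erasing before the unlocking.
(c) Not entailed — Dara unlocked the briefcase, not the poem; the poem belongs to the erasing event.
(d) Entailed — every conjunct here is already in the original unlocking event.
(e) Not entailed — the narrative places the erasing before the unlocking, not after.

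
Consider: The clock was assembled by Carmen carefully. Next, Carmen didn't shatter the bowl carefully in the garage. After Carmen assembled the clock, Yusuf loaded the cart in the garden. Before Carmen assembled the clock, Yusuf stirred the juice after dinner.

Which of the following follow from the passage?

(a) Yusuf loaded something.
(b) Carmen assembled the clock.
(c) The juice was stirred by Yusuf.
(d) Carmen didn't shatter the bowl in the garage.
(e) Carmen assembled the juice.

(a), (b), (c)

(a) Entailed — every conjunct here is already in the original loading event.
(b) Entailed — the original entails any weakening of itself; this just drops 'carefully'.
(c) Entailed — this follows by dropping conjuncts from the stirring event's description.
(d) Not entailed — dropping 'carefully' under negation is not valid — the original leaves open that Carmen shattered the bowl some other way.
(e) Not entailed — Carmen assembled the clock, not the juice; the juice belongs to the stirring event.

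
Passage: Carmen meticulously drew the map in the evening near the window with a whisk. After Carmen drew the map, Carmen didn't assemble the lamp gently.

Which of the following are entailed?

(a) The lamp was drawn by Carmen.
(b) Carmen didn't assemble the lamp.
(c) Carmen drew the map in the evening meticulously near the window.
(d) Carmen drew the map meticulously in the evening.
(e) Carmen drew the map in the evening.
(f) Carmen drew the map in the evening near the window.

(c), (d), (e), (f)

(a) Not entailed — Carmen drew the map, not the lamp; the lamp belongs to the assembling event.
(b) Not entailed — dropping 'gently' under negation is not valid — the original leaves open that Carmen assembled the lamp some other way.
(c) Entailed — dropping 'with a whisk' leaves a sub-description the original still satisfies.
(d) Entailed — this follows by dropping conjuncts from the drawing event's description.
(e) Entailed — dropping 'near the window', 'with a whisk', 'meticulously' leaves a sub-description the original still satisfies.
(f) Entailed — the original entails any weakening of itself; this just drops 'with a whisk', 'meticulously'.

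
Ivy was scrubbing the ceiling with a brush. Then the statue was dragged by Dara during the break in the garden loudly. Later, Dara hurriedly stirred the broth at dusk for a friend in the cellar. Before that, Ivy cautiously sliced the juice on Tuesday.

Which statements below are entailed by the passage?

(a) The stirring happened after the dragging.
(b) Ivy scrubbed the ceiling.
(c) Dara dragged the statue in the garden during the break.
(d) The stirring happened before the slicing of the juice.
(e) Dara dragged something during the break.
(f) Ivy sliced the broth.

(a), (b), (c), (e)

(a) Entailed — the narrative places the dragging before the stirring.
(b) Entailed — 'scrub' is an activity; 'was scrubbing' entails that some scrubbing happened, so 'scrubbed' holds.
(c) Entailed — this follows by dropping conjuncts from the dragging event's description.
(d) Not entailed — the narrative places the slicing before the stirring, not after.
(e) Entailed — this follows by dropping conjuncts from the dragging event's description.
(f) Not entailed — Ivy sliced the juice, not the broth; the broth belongs to the stirring event.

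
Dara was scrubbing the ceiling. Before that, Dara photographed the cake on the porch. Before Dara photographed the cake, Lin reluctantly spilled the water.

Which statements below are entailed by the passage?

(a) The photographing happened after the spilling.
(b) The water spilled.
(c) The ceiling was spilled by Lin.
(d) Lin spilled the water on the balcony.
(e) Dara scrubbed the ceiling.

(a), (b), (e)

(a) Entailed — the narrative places the spilling before the photographing.
(b) Entailed — 'Lin spilled the water' is causative; it entails the inchoative 'the water spilled'.
(c) Not entailed — Lin spilled the water, not the ceiling; the ceiling belongs to the scrubbing event.
(d) Not entailed — 'on the balcony' adds information not in the original event.
(e) Entailed — 'scrub' is an activity; 'was scrubbing' entails that some scrubbing happened, so 'scrubbed' holds.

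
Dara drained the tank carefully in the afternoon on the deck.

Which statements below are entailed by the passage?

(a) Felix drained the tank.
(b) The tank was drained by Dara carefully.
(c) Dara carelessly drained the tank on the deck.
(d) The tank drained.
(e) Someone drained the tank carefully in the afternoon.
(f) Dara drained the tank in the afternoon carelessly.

(b), (d), (e)

(a) Not entailed — the passage has Dara draining the tank, not Felix.
(b) Entailed — dropping 'on the deck', 'in the afternoon' leaves a sub-description the original still satisfies.
(c) Not entailed — 'carelessly' adds a manner not in (and inconsistent with) the original.
(d) Entailed — 'Dara drained the tank' is causative; it entails the inchoative 'the tank drained'.
(e) Entailed — every conjunct here is already in the original draining event.
(f) Not entailed — 'carelessly' adds a manner not in (and inconsistent with) the original.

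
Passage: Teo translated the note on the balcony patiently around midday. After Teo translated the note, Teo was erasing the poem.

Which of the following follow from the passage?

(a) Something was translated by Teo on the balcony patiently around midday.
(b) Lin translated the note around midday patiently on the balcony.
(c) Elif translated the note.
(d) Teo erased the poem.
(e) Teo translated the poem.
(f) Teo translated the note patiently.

(a), (f)

(a) Entailed — the original entails any weakening of itself; this just generalizes the patient.
(b) Not entailed — the passage has Teo translating the note, not Lin.
(c) Not entailed — the passage has Teo translating the note, not Elif.
(d) Not entailed — 'was erasing' is progressive on an accomplishment; it does not entail the completed 'erased'.
(e) Not entailed — Teo translated the note, not the poem; the poem belongs to the erasing event.
(f) Entailed — this follows by dropping conjuncts from the translating event's description.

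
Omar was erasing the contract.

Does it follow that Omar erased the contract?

'was erasing' is progressive; for an accomplishment like 'erase the contract', it doesn't entail completion.

no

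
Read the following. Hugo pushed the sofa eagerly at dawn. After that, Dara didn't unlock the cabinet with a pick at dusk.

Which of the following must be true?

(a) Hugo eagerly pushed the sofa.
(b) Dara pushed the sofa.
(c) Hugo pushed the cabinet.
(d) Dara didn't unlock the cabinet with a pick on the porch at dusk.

(a) Entailed — every conjunct here is already in the original pushing event.
(b) Not entailed — the passage has Hugo pushing the sofa, not Dara.
(c) Not entailed — Hugo pushed the sofa, not the cabinet; the cabinet belongs to the unlocking event.
(d) Entailed — under negation, adding a further restriction is entailed: if no such unlocking event occurred, none occurred on the porch either.

(a), (d)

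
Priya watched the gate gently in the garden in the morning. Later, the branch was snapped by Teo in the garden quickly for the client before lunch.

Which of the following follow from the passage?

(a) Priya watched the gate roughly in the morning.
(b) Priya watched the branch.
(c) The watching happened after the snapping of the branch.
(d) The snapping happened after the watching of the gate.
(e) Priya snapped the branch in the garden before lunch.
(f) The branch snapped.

(d), (f)

(a) Not entailed — 'roughly' adds a manner not in (and inconsistent with) the original.
(b) Not entailed — Priya watched the gate, not the branch; the branch belongs to the snapping event.
(c) Not entailed — the narrative places the watching before the snapping, not after.
(d) Entailed — the narrative places the watching before the snapping.
(e) Not entailed — the passage has Teo snapping the branch, not Priya.
(f) Entailed — 'Teo snapped the branch' is causative; it entails the inchoative 'the branch snapped'.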